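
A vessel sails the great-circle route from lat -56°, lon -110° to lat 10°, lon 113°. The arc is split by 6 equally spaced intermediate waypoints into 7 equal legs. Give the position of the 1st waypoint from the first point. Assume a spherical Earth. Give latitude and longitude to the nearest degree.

Convert each endpoint to a unit vector on the sphere (x = cos φ cos λ, y = cos φ sin λ, z = sin φ).
The central angle between the endpoints is δ = arccos(p₁·p₂) ≈ 2.149 rad (123.1°).
Interpolate at f = 1/7 with slerp weights a = sin((1−f)δ)/sin δ ≈ 1.151, b = sin(fδ)/sin δ ≈ 0.361.
p = a·p₁ + b·p₂ ≈ (-0.359, -0.277, -0.891); φ = arcsin(p_z) ≈ -63.02°, λ = atan2(p_y, p_x) ≈ -142.30°.

≈ lat -63°, lon -142°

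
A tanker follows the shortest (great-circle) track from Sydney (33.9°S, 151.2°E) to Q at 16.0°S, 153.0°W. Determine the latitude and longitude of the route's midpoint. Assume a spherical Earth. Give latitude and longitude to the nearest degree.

≈ 28°S, 179°W

Write both endpoints as unit vectors p₁, p₂ with components (cos φ cos λ, cos φ sin λ, sin φ).
The central angle between the endpoints is δ = arccos(p₁·p₂) ≈ 0.925 rad (53.0°).
Interpolate at f = 1/2 with slerp weights a = sin((1−f)δ)/sin δ ≈ 0.559, b = sin(fδ)/sin δ ≈ 0.559.
p = a·p₁ + b·p₂ ≈ (-0.885, -0.020, -0.466); φ = arcsin(p_z) ≈ -27.75°, λ = atan2(p_y, p_x) ≈ -178.68°.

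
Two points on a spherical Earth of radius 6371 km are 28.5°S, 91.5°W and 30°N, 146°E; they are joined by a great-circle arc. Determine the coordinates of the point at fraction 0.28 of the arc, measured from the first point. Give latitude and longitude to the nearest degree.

≈ 14°S, 127°W

Convert each endpoint to a unit vector on the sphere (x = cos φ cos λ, y = cos φ sin λ, z = sin φ).
The central angle between the endpoints is δ = arccos(p₁·p₂) ≈ 2.275 rad (130.4°).
Interpolate at f = 0.28 with slerp weights a = sin((1−f)δ)/sin δ ≈ 1.309, b = sin(fδ)/sin δ ≈ 0.781.
p = a·p₁ + b·p₂ ≈ (-0.591, -0.772, -0.234); φ = arcsin(p_z) ≈ -13.56°, λ = atan2(p_y, p_x) ≈ -127.41°.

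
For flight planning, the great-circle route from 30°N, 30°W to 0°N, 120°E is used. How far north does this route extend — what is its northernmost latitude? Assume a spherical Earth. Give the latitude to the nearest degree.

≈ 49°N

The great circle lies in the plane with unit normal n̂ = (p₁ × p₂)/|p₁ × p₂|.
Here n̂_z ≈ +0.655; the vertex latitude is φ_max = arccos|n̂_z| ≈ 49.1°.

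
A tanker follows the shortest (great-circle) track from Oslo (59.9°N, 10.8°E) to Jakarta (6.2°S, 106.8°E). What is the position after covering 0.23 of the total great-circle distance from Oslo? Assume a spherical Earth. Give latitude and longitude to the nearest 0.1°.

≈ 53.7°N, 51.3°E

Convert each endpoint to a unit vector on the sphere (x = cos φ cos λ, y = cos φ sin λ, z = sin φ).
The central angle between the endpoints is δ = arccos(p₁·p₂) ≈ 1.717 rad (98.4°).
Interpolate at f = 0.23 with slerp weights a = sin((1−f)δ)/sin δ ≈ 0.980, b = sin(fδ)/sin δ ≈ 0.389.
p = a·p₁ + b·p₂ ≈ (0.371, 0.462, 0.806); φ = arcsin(p_z) ≈ 53.66°, λ = atan2(p_y, p_x) ≈ 51.25°.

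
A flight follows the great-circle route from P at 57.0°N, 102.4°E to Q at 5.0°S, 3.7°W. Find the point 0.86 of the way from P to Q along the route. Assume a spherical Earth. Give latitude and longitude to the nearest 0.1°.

Write both endpoints as unit vectors p₁, p₂ with components (cos φ cos λ, cos φ sin λ, sin φ).
The central angle between the endpoints is δ = arccos(p₁·p₂) ≈ 1.796 rad (102.9°).
Interpolate at f = 0.86 with slerp weights a = sin((1−f)δ)/sin δ ≈ 0.255, b = sin(fδ)/sin δ ≈ 1.026.
p = a·p₁ + b·p₂ ≈ (0.990, 0.070, 0.125); φ = arcsin(p_z) ≈ 7.16°, λ = atan2(p_y, p_x) ≈ 4.04°.

≈ 7.2°N, 4.0°E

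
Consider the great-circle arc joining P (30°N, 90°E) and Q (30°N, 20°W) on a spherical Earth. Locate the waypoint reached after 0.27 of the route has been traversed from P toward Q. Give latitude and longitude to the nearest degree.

≈ (42°N, 63°E)

Write both endpoints as unit vectors p₁, p₂ with components (cos φ cos λ, cos φ sin λ, sin φ).
The central angle between the endpoints is δ = arccos(p₁·p₂) ≈ 1.577 rad (90.4°).
Interpolate at f = 0.27 with slerp weights a = sin((1−f)δ)/sin δ ≈ 0.913, b = sin(fδ)/sin δ ≈ 0.413.
p = a·p₁ + b·p₂ ≈ (0.336, 0.669, 0.663); φ = arcsin(p_z) ≈ 41.55°, λ = atan2(p_y, p_x) ≈ 63.31°.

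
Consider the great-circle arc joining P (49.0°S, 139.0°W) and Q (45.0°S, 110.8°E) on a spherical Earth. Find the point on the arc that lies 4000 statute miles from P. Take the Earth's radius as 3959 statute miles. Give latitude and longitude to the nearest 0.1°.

Convert each endpoint to a unit vector on the sphere (x = cos φ cos λ, y = cos φ sin λ, z = sin φ).
The central angle between the endpoints is δ = arccos(p₁·p₂) ≈ 1.188 rad (68.1°). The total great-circle distance is δ·R ≈ 1.188 × 3959 ≈ 4703 mi, so the target fraction is f = 4000/4703 ≈ 0.850.
Interpolate at f ≈ 0.850 with slerp weights a = sin((1−f)δ)/sin δ ≈ 0.191, b = sin(fδ)/sin δ ≈ 0.913.
p = a·p₁ + b·p₂ ≈ (-0.324, 0.522, -0.789); φ = arcsin(p_z) ≈ -52.13°, λ = atan2(p_y, p_x) ≈ 121.82°.

≈ (52.1°S, 121.8°E)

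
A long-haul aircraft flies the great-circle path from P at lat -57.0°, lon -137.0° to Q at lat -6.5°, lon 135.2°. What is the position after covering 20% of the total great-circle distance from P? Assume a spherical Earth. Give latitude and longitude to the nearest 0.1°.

≈ lat -53.9°, lon -166.1°

Write both endpoints as unit vectors p₁, p₂ with components (cos φ cos λ, cos φ sin λ, sin φ).
The central angle between the endpoints is δ = arccos(p₁·p₂) ≈ 1.455 rad (83.4°).
Interpolate at f = 0.20 with slerp weights a = sin((1−f)δ)/sin δ ≈ 0.925, b = sin(fδ)/sin δ ≈ 0.289.
p = a·p₁ + b·p₂ ≈ (-0.572, -0.141, -0.808); φ = arcsin(p_z) ≈ -53.91°, λ = atan2(p_y, p_x) ≈ -166.13°.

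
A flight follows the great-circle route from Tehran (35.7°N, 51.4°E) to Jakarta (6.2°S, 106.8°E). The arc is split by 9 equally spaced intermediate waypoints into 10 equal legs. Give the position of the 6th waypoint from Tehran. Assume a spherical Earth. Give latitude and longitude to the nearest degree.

From cos δ = sin φ₁ sin φ₂ + cos φ₁ cos φ₂ cos Δλ, the central angle is δ ≈ 1.164 rad (66.7°).
Interpolate at f = 6/10 with slerp weights a = sin((1−f)δ)/sin δ ≈ 0.489, b = sin(fδ)/sin δ ≈ 0.700.
p = a·p₁ + b·p₂ ≈ (0.047, 0.977, 0.210); φ = arcsin(p_z) ≈ 12.10°, λ = atan2(p_y, p_x) ≈ 87.27°.

≈ 12°N, 87°E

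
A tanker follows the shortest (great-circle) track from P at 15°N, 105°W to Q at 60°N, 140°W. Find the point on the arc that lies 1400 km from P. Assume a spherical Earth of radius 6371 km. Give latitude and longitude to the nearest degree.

Convert each endpoint to a unit vector on the sphere (x = cos φ cos λ, y = cos φ sin λ, z = sin φ).
The central angle between the endpoints is δ = arccos(p₁·p₂) ≈ 0.902 rad (51.7°). The total great-circle distance is δ·R ≈ 0.902 × 6371 ≈ 5749 km, so the target fraction is f = 1400/5749 ≈ 0.244.
Interpolate at f ≈ 0.244 with slerp weights a = sin((1−f)δ)/sin δ ≈ 0.804, b = sin(fδ)/sin δ ≈ 0.278.
p = a·p₁ + b·p₂ ≈ (-0.307, -0.839, 0.449); φ = arcsin(p_z) ≈ 26.65°, λ = atan2(p_y, p_x) ≈ -110.11°.

≈ 27°N, 110°W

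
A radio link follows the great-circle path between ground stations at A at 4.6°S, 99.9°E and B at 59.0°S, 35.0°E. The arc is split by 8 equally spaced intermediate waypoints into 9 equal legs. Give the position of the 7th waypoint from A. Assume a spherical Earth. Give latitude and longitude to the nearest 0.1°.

Write both endpoints as unit vectors p₁, p₂ with components (cos φ cos λ, cos φ sin λ, sin φ).
The central angle between the endpoints is δ = arccos(p₁·p₂) ≈ 1.280 rad (73.4°).
Interpolate at f = 7/9 with slerp weights a = sin((1−f)δ)/sin δ ≈ 0.293, b = sin(fδ)/sin δ ≈ 0.876.
p = a·p₁ + b·p₂ ≈ (0.319, 0.546, -0.774); φ = arcsin(p_z) ≈ -50.74°, λ = atan2(p_y, p_x) ≈ 59.70°.

≈ 50.7°S, 59.7°E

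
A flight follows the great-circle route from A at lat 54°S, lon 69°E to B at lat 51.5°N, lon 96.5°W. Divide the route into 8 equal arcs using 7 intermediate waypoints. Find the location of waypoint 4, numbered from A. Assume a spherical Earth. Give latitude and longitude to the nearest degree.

≈ lat 10°S, lon 26°W

Write both endpoints as unit vectors p₁, p₂ with components (cos φ cos λ, cos φ sin λ, sin φ).
The central angle between the endpoints is δ = arccos(p₁·p₂) ≈ 2.983 rad (170.9°).
Interpolate at f = 4/8 with slerp weights a = sin((1−f)δ)/sin δ ≈ 6.298, b = sin(fδ)/sin δ ≈ 6.298.
p = a·p₁ + b·p₂ ≈ (0.883, -0.439, -0.166); φ = arcsin(p_z) ≈ -9.57°, λ = atan2(p_y, p_x) ≈ -26.46°.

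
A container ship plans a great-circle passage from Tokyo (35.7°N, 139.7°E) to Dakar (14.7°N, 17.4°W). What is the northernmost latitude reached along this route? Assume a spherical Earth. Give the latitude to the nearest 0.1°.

≈ 68.1°N

The great circle lies in the plane with unit normal n̂ = (p₁ × p₂)/|p₁ × p₂|.
Here n̂_z ≈ -0.374; the vertex latitude is φ_max = arccos|n̂_z| ≈ 68.1°.
Check via Clairaut: cos φ_max = |cos φ₁| · sin C = cos(35.7°)·sin(27.4°) ≈ 0.374, again giving ≈ 68.1°.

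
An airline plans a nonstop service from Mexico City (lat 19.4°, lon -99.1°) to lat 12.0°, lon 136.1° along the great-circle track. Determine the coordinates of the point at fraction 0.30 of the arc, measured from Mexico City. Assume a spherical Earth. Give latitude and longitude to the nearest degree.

≈ lat 30°, lon -136°

Convert each endpoint to a unit vector on the sphere (x = cos φ cos λ, y = cos φ sin λ, z = sin φ).
The central angle between the endpoints is δ = arccos(p₁·p₂) ≈ 2.046 rad (117.2°).
Interpolate at f = 0.30 with slerp weights a = sin((1−f)δ)/sin δ ≈ 1.114, b = sin(fδ)/sin δ ≈ 0.648.
p = a·p₁ + b·p₂ ≈ (-0.623, -0.598, 0.505); φ = arcsin(p_z) ≈ 30.31°, λ = atan2(p_y, p_x) ≈ -136.16°.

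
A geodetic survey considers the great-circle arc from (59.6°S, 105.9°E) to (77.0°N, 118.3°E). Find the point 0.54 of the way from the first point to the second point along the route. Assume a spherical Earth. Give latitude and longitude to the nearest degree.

≈ (14°N, 110°E)

From cos δ = sin φ₁ sin φ₂ + cos φ₁ cos φ₂ cos Δλ, the central angle is δ ≈ 2.388 rad (136.8°).
Interpolate at f = 0.54 with slerp weights a = sin((1−f)δ)/sin δ ≈ 1.301, b = sin(fδ)/sin δ ≈ 1.404.
p = a·p₁ + b·p₂ ≈ (-0.330, 0.911, 0.246); φ = arcsin(p_z) ≈ 14.21°, λ = atan2(p_y, p_x) ≈ 109.91°.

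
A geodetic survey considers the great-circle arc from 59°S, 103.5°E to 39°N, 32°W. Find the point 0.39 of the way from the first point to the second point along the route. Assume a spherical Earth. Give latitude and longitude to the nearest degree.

≈ 36°S, 20°E

The haversine formula gives a central angle δ ≈ 2.541 rad (145.6°) between the endpoints.
Interpolate at f = 0.39 with slerp weights a = sin((1−f)δ)/sin δ ≈ 1.769, b = sin(fδ)/sin δ ≈ 1.480.
p = a·p₁ + b·p₂ ≈ (0.763, 0.276, -0.585); φ = arcsin(p_z) ≈ -35.79°, λ = atan2(p_y, p_x) ≈ 19.92°.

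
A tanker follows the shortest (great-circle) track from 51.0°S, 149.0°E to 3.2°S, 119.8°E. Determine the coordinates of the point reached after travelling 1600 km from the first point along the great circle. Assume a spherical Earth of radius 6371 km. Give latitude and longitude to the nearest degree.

≈ 39°S, 138°E

Write both endpoints as unit vectors p₁, p₂ with components (cos φ cos λ, cos φ sin λ, sin φ).
The central angle between the endpoints is δ = arccos(p₁·p₂) ≈ 0.937 rad (53.7°). The total great-circle distance is δ·R ≈ 0.937 × 6371 ≈ 5972 km, so the target fraction is f = 1600/5972 ≈ 0.268.
Interpolate at f ≈ 0.268 with slerp weights a = sin((1−f)δ)/sin δ ≈ 0.786, b = sin(fδ)/sin δ ≈ 0.308.
p = a·p₁ + b·p₂ ≈ (-0.577, 0.522, -0.628); φ = arcsin(p_z) ≈ -38.91°, λ = atan2(p_y, p_x) ≈ 137.87°.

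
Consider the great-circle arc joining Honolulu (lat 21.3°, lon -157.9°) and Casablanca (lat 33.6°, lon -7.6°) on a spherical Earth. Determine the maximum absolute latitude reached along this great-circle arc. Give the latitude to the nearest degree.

The great circle lies in the plane with unit normal n̂ = (p₁ × p₂)/|p₁ × p₂|.
Here n̂_z ≈ +0.436; the vertex latitude is φ_max = arccos|n̂_z| ≈ 64.1°.

≈ 64°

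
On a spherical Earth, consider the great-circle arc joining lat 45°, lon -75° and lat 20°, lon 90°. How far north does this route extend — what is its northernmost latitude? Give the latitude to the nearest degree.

≈ 79°

The great circle lies in the plane with unit normal n̂ = (p₁ × p₂)/|p₁ × p₂|.
Here n̂_z ≈ +0.188; the vertex latitude is φ_max = arccos|n̂_z| ≈ 79.2°.
Check via Clairaut: cos φ_max = |cos φ₁| · sin C = cos(45.0°)·sin(15.4°) ≈ 0.188, again giving ≈ 79.2°.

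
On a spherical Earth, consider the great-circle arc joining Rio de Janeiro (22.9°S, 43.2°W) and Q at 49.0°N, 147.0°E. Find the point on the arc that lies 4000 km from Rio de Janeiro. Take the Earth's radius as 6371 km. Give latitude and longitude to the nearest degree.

≈ 12°N, 52°W

From cos δ = sin φ₁ sin φ₂ + cos φ₁ cos φ₂ cos Δλ, the central angle is δ ≈ 2.665 rad (152.7°). The total great-circle distance is δ·R ≈ 2.665 × 6371 ≈ 16978 km, so the target fraction is f = 4000/16978 ≈ 0.236.
Interpolate at f ≈ 0.236 with slerp weights a = sin((1−f)δ)/sin δ ≈ 1.947, b = sin(fδ)/sin δ ≈ 1.280.
p = a·p₁ + b·p₂ ≈ (0.603, -0.770, 0.209); φ = arcsin(p_z) ≈ 12.04°, λ = atan2(p_y, p_x) ≈ -51.95°.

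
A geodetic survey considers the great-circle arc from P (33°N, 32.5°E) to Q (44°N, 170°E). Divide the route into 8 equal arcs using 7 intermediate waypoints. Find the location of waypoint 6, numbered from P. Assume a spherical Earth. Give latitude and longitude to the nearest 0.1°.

The haversine formula gives a central angle δ ≈ 1.637 rad (93.8°) between the endpoints.
Interpolate at f = 6/8 with slerp weights a = sin((1−f)δ)/sin δ ≈ 0.399, b = sin(fδ)/sin δ ≈ 0.944.
p = a·p₁ + b·p₂ ≈ (-0.387, 0.298, 0.873); φ = arcsin(p_z) ≈ 60.80°, λ = atan2(p_y, p_x) ≈ 142.40°.

≈ (60.8°N, 142.4°E)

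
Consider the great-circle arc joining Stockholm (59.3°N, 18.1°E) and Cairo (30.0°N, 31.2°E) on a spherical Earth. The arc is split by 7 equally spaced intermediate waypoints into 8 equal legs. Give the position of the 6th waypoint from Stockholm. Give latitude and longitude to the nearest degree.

Convert each endpoint to a unit vector on the sphere (x = cos φ cos λ, y = cos φ sin λ, z = sin φ).
The central angle between the endpoints is δ = arccos(p₁·p₂) ≈ 0.534 rad (30.6°).
Interpolate at f = 6/8 with slerp weights a = sin((1−f)δ)/sin δ ≈ 0.262, b = sin(fδ)/sin δ ≈ 0.766.
p = a·p₁ + b·p₂ ≈ (0.694, 0.385, 0.608); φ = arcsin(p_z) ≈ 37.44°, λ = atan2(p_y, p_x) ≈ 29.02°.

≈ 37°N, 29°E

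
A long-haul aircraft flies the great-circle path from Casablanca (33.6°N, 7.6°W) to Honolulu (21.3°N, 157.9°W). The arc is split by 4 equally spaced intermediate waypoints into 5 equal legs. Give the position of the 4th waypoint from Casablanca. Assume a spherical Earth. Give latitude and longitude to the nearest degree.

≈ 42°N, 143°W

From cos δ = sin φ₁ sin φ₂ + cos φ₁ cos φ₂ cos Δλ, the central angle is δ ≈ 2.064 rad (118.2°).
Interpolate at f = 4/5 with slerp weights a = sin((1−f)δ)/sin δ ≈ 0.455, b = sin(fδ)/sin δ ≈ 1.131.
p = a·p₁ + b·p₂ ≈ (-0.601, -0.447, 0.663); φ = arcsin(p_z) ≈ 41.52°, λ = atan2(p_y, p_x) ≈ -143.37°.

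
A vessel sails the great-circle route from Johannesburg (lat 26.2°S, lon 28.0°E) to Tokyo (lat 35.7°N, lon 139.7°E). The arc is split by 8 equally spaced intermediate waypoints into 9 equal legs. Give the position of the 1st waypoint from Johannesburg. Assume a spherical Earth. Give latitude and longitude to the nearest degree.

Write both endpoints as unit vectors p₁, p₂ with components (cos φ cos λ, cos φ sin λ, sin φ).
The central angle between the endpoints is δ = arccos(p₁·p₂) ≈ 2.126 rad (121.8°).
Interpolate at f = 1/9 with slerp weights a = sin((1−f)δ)/sin δ ≈ 1.117, b = sin(fδ)/sin δ ≈ 0.275.
p = a·p₁ + b·p₂ ≈ (0.715, 0.615, -0.333); φ = arcsin(p_z) ≈ -19.43°, λ = atan2(p_y, p_x) ≈ 40.73°.

≈ lat 19°S, lon 41°E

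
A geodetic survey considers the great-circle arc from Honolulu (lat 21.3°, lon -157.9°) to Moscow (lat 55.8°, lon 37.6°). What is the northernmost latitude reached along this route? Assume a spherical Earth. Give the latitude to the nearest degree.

The great circle lies in the plane with unit normal n̂ = (p₁ × p₂)/|p₁ × p₂|.
Here n̂_z ≈ -0.143; the vertex latitude is φ_max = arccos|n̂_z| ≈ 81.8°.
Check via Clairaut: cos φ_max = |cos φ₁| · sin C = cos(21.3°)·sin(8.8°) ≈ 0.143, again giving ≈ 81.8°.

≈ 82°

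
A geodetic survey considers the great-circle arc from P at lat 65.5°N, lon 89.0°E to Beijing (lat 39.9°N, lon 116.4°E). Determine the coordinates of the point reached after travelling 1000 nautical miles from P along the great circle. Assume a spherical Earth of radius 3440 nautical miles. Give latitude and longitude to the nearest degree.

The haversine formula gives a central angle δ ≈ 0.523 rad (30.0°) between the endpoints. The total great-circle distance is δ·R ≈ 0.523 × 3440 ≈ 1800 nmi, so the target fraction is f = 1000/1800 ≈ 0.555.
Interpolate at f ≈ 0.555 with slerp weights a = sin((1−f)δ)/sin δ ≈ 0.461, b = sin(fδ)/sin δ ≈ 0.573.
p = a·p₁ + b·p₂ ≈ (-0.192, 0.585, 0.788); φ = arcsin(p_z) ≈ 51.97°, λ = atan2(p_y, p_x) ≈ 108.18°.

≈ lat 52°N, lon 108°E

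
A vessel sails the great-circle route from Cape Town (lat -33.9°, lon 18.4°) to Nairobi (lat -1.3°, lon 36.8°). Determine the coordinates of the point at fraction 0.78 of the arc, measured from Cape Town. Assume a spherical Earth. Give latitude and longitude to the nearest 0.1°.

≈ lat -8.6°, lon 33.2°

The haversine formula gives a central angle δ ≈ 0.643 rad (36.9°) between the endpoints.
Interpolate at f = 0.78 with slerp weights a = sin((1−f)δ)/sin δ ≈ 0.235, b = sin(fδ)/sin δ ≈ 0.802.
p = a·p₁ + b·p₂ ≈ (0.827, 0.542, -0.149); φ = arcsin(p_z) ≈ -8.59°, λ = atan2(p_y, p_x) ≈ 33.23°.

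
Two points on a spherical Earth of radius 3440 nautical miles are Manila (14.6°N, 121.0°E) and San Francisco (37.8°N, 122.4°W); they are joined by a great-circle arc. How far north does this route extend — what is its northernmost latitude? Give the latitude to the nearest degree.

The great circle lies in the plane with unit normal n̂ = (p₁ × p₂)/|p₁ × p₂|.
Here n̂_z ≈ +0.696; the vertex latitude is φ_max = arccos|n̂_z| ≈ 45.9°.

≈ 46°N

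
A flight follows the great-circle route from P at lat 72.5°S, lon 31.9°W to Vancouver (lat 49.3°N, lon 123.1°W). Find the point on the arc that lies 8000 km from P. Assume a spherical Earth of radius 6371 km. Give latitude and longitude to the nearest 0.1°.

From cos δ = sin φ₁ sin φ₂ + cos φ₁ cos φ₂ cos Δλ, the central angle is δ ≈ 2.385 rad (136.6°). The total great-circle distance is δ·R ≈ 2.385 × 6371 ≈ 15195 km, so the target fraction is f = 8000/15195 ≈ 0.527.
Interpolate at f ≈ 0.527 with slerp weights a = sin((1−f)δ)/sin δ ≈ 1.317, b = sin(fδ)/sin δ ≈ 1.385.
p = a·p₁ + b·p₂ ≈ (-0.157, -0.966, -0.206); φ = arcsin(p_z) ≈ -11.89°, λ = atan2(p_y, p_x) ≈ -99.23°.

≈ lat 11.9°S, lon 99.2°W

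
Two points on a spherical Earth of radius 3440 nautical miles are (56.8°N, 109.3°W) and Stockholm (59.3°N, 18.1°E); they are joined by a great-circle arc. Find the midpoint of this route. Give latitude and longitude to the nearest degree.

≈ (75°N, 50°W)

Write both endpoints as unit vectors p₁, p₂ with components (cos φ cos λ, cos φ sin λ, sin φ).
The central angle between the endpoints is δ = arccos(p₁·p₂) ≈ 0.989 rad (56.7°).
Interpolate at f = 1/2 with slerp weights a = sin((1−f)δ)/sin δ ≈ 0.568, b = sin(fδ)/sin δ ≈ 0.568.
p = a·p₁ + b·p₂ ≈ (0.173, -0.203, 0.964); φ = arcsin(p_z) ≈ 74.52°, λ = atan2(p_y, p_x) ≈ -49.65°.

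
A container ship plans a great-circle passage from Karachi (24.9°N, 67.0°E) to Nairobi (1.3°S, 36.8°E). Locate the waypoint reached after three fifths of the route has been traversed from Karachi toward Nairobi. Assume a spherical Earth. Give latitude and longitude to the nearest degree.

≈ 10°N, 48°E

The haversine formula gives a central angle δ ≈ 0.685 rad (39.3°) between the endpoints.
Interpolate at f = 3/5 with slerp weights a = sin((1−f)δ)/sin δ ≈ 0.428, b = sin(fδ)/sin δ ≈ 0.632.
p = a·p₁ + b·p₂ ≈ (0.657, 0.735, 0.166); φ = arcsin(p_z) ≈ 9.54°, λ = atan2(p_y, p_x) ≈ 48.21°.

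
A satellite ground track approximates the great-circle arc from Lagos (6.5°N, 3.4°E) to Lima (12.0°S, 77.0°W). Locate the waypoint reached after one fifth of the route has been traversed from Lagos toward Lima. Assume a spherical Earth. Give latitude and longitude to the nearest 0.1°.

≈ 2.6°N, 12.6°W

The haversine formula gives a central angle δ ≈ 1.432 rad (82.0°) between the endpoints.
Interpolate at f = 1/5 with slerp weights a = sin((1−f)δ)/sin δ ≈ 0.920, b = sin(fδ)/sin δ ≈ 0.285.
p = a·p₁ + b·p₂ ≈ (0.975, -0.218, 0.045); φ = arcsin(p_z) ≈ 2.57°, λ = atan2(p_y, p_x) ≈ -12.58°.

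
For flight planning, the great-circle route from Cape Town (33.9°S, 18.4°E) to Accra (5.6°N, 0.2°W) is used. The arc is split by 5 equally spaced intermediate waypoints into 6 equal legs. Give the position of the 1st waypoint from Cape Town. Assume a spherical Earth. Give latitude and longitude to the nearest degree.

From cos δ = sin φ₁ sin φ₂ + cos φ₁ cos φ₂ cos Δλ, the central angle is δ ≈ 0.755 rad (43.2°).
Interpolate at f = 1/6 with slerp weights a = sin((1−f)δ)/sin δ ≈ 0.859, b = sin(fδ)/sin δ ≈ 0.183.
p = a·p₁ + b·p₂ ≈ (0.859, 0.224, -0.461); φ = arcsin(p_z) ≈ -27.46°, λ = atan2(p_y, p_x) ≈ 14.64°.

≈ 27°S, 15°E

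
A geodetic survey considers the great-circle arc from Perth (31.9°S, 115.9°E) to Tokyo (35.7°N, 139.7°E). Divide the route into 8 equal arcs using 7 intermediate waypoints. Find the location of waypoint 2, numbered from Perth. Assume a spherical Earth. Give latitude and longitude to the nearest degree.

From cos δ = sin φ₁ sin φ₂ + cos φ₁ cos φ₂ cos Δλ, the central angle is δ ≈ 1.242 rad (71.2°).
Interpolate at f = 2/8 with slerp weights a = sin((1−f)δ)/sin δ ≈ 0.848, b = sin(fδ)/sin δ ≈ 0.323.
p = a·p₁ + b·p₂ ≈ (-0.514, 0.817, -0.260); φ = arcsin(p_z) ≈ -15.05°, λ = atan2(p_y, p_x) ≈ 122.19°.

≈ (15°S, 122°E)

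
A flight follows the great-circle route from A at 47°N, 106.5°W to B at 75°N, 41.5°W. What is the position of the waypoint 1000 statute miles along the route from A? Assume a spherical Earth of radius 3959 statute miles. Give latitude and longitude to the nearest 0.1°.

≈ 60.0°N, 95.7°W

Convert each endpoint to a unit vector on the sphere (x = cos φ cos λ, y = cos φ sin λ, z = sin φ).
The central angle between the endpoints is δ = arccos(p₁·p₂) ≈ 0.674 rad (38.6°). The total great-circle distance is δ·R ≈ 0.674 × 3959 ≈ 2670 mi, so the target fraction is f = 1000/2670 ≈ 0.374.
Interpolate at f ≈ 0.374 with slerp weights a = sin((1−f)δ)/sin δ ≈ 0.656, b = sin(fδ)/sin δ ≈ 0.400.
p = a·p₁ + b·p₂ ≈ (-0.049, -0.497, 0.866); φ = arcsin(p_z) ≈ 60.01°, λ = atan2(p_y, p_x) ≈ -95.68°.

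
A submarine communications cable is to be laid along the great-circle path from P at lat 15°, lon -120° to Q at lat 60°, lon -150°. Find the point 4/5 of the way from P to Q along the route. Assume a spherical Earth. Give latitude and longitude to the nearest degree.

≈ lat 52°, lon -140°

Convert each endpoint to a unit vector on the sphere (x = cos φ cos λ, y = cos φ sin λ, z = sin φ).
The central angle between the endpoints is δ = arccos(p₁·p₂) ≈ 0.873 rad (50.0°).
Interpolate at f = 4/5 with slerp weights a = sin((1−f)δ)/sin δ ≈ 0.227, b = sin(fδ)/sin δ ≈ 0.839.
p = a·p₁ + b·p₂ ≈ (-0.473, -0.399, 0.785); φ = arcsin(p_z) ≈ 51.76°, λ = atan2(p_y, p_x) ≈ -139.81°.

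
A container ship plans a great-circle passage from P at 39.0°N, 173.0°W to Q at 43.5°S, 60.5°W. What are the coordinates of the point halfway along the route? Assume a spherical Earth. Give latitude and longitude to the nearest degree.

≈ 4°S, 120°W

Convert each endpoint to a unit vector on the sphere (x = cos φ cos λ, y = cos φ sin λ, z = sin φ).
The central angle between the endpoints is δ = arccos(p₁·p₂) ≈ 2.277 rad (130.5°).
Interpolate at f = 1/2 with slerp weights a = sin((1−f)δ)/sin δ ≈ 1.193, b = sin(fδ)/sin δ ≈ 1.193.
p = a·p₁ + b·p₂ ≈ (-0.494, -0.866, -0.070); φ = arcsin(p_z) ≈ -4.04°, λ = atan2(p_y, p_x) ≈ -119.70°.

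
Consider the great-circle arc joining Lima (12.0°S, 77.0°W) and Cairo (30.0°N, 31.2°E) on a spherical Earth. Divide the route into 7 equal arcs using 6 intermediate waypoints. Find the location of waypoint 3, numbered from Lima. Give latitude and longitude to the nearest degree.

≈ 11°N, 35°W

From cos δ = sin φ₁ sin φ₂ + cos φ₁ cos φ₂ cos Δλ, the central angle is δ ≈ 1.948 rad (111.6°).
Interpolate at f = 3/7 with slerp weights a = sin((1−f)δ)/sin δ ≈ 0.965, b = sin(fδ)/sin δ ≈ 0.797.
p = a·p₁ + b·p₂ ≈ (0.803, -0.562, 0.198); φ = arcsin(p_z) ≈ 11.42°, λ = atan2(p_y, p_x) ≈ -34.99°.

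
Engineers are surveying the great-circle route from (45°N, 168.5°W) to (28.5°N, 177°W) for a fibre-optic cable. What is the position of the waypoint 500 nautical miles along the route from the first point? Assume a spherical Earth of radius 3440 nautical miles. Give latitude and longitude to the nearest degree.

≈ (37°N, 173°W)

From cos δ = sin φ₁ sin φ₂ + cos φ₁ cos φ₂ cos Δλ, the central angle is δ ≈ 0.311 rad (17.8°). The total great-circle distance is δ·R ≈ 0.311 × 3440 ≈ 1070 nmi, so the target fraction is f = 500/1070 ≈ 0.467.
Interpolate at f ≈ 0.467 with slerp weights a = sin((1−f)δ)/sin δ ≈ 0.539, b = sin(fδ)/sin δ ≈ 0.473.
p = a·p₁ + b·p₂ ≈ (-0.789, -0.098, 0.607); φ = arcsin(p_z) ≈ 37.37°, λ = atan2(p_y, p_x) ≈ -172.94°.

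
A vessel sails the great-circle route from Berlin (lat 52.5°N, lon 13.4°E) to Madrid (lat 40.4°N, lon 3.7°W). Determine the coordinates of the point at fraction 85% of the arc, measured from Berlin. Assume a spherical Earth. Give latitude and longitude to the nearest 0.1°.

Write both endpoints as unit vectors p₁, p₂ with components (cos φ cos λ, cos φ sin λ, sin φ).
The central angle between the endpoints is δ = arccos(p₁·p₂) ≈ 0.293 rad (16.8°).
Interpolate at f = 0.85 with slerp weights a = sin((1−f)δ)/sin δ ≈ 0.152, b = sin(fδ)/sin δ ≈ 0.853.
p = a·p₁ + b·p₂ ≈ (0.739, -0.020, 0.674); φ = arcsin(p_z) ≈ 42.36°, λ = atan2(p_y, p_x) ≈ -1.59°.

≈ lat 42.4°N, lon 1.6°W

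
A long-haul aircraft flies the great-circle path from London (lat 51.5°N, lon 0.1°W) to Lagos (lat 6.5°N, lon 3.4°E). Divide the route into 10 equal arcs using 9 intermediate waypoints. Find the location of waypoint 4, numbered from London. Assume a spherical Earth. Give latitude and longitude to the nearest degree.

Write both endpoints as unit vectors p₁, p₂ with components (cos φ cos λ, cos φ sin λ, sin φ).
The central angle between the endpoints is δ = arccos(p₁·p₂) ≈ 0.787 rad (45.1°).
Interpolate at f = 4/10 with slerp weights a = sin((1−f)δ)/sin δ ≈ 0.642, b = sin(fδ)/sin δ ≈ 0.437.
p = a·p₁ + b·p₂ ≈ (0.833, 0.025, 0.552); φ = arcsin(p_z) ≈ 33.51°, λ = atan2(p_y, p_x) ≈ 1.72°.

≈ lat 34°N, lon 2°E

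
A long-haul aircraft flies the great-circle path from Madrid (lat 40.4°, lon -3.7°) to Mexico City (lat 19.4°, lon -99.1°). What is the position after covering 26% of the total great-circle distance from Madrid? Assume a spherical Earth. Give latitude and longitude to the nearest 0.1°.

≈ lat 43.7°, lon -32.0°

Convert each endpoint to a unit vector on the sphere (x = cos φ cos λ, y = cos φ sin λ, z = sin φ).
The central angle between the endpoints is δ = arccos(p₁·p₂) ≈ 1.423 rad (81.5°).
Interpolate at f = 0.26 with slerp weights a = sin((1−f)δ)/sin δ ≈ 0.878, b = sin(fδ)/sin δ ≈ 0.366.
p = a·p₁ + b·p₂ ≈ (0.613, -0.384, 0.691); φ = arcsin(p_z) ≈ 43.69°, λ = atan2(p_y, p_x) ≈ -32.04°.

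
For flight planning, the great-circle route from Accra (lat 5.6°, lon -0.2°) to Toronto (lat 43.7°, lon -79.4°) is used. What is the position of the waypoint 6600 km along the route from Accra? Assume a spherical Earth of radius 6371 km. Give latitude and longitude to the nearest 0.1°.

From cos δ = sin φ₁ sin φ₂ + cos φ₁ cos φ₂ cos Δλ, the central angle is δ ≈ 1.367 rad (78.3°). The total great-circle distance is δ·R ≈ 1.367 × 6371 ≈ 8710 km, so the target fraction is f = 6600/8710 ≈ 0.758.
Interpolate at f ≈ 0.758 with slerp weights a = sin((1−f)δ)/sin δ ≈ 0.332, b = sin(fδ)/sin δ ≈ 0.878.
p = a·p₁ + b·p₂ ≈ (0.447, -0.625, 0.639); φ = arcsin(p_z) ≈ 39.74°, λ = atan2(p_y, p_x) ≈ -54.43°.

≈ lat 39.7°, lon -54.4°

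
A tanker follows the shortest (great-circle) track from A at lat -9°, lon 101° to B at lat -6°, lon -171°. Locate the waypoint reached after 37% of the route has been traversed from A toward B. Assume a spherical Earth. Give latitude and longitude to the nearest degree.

From cos δ = sin φ₁ sin φ₂ + cos φ₁ cos φ₂ cos Δλ, the central angle is δ ≈ 1.520 rad (87.1°).
Interpolate at f = 0.37 with slerp weights a = sin((1−f)δ)/sin δ ≈ 0.819, b = sin(fδ)/sin δ ≈ 0.534.
p = a·p₁ + b·p₂ ≈ (-0.679, 0.711, -0.184); φ = arcsin(p_z) ≈ -10.60°, λ = atan2(p_y, p_x) ≈ 133.68°.

≈ lat -11°, lon 134°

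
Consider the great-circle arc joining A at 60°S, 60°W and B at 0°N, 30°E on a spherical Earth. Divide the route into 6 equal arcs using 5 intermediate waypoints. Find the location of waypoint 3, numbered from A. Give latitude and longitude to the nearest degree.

≈ 38°S, 3°E

The haversine formula gives a central angle δ ≈ 1.571 rad (90.0°) between the endpoints.
Interpolate at f = 3/6 with slerp weights a = sin((1−f)δ)/sin δ ≈ 0.707, b = sin(fδ)/sin δ ≈ 0.707.
p = a·p₁ + b·p₂ ≈ (0.789, 0.047, -0.612); φ = arcsin(p_z) ≈ -37.76°, λ = atan2(p_y, p_x) ≈ 3.43°.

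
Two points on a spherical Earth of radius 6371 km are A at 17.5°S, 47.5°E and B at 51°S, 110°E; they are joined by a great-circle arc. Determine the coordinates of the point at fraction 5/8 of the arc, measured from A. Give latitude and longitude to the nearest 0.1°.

From cos δ = sin φ₁ sin φ₂ + cos φ₁ cos φ₂ cos Δλ, the central angle is δ ≈ 1.035 rad (59.3°).
Interpolate at f = 5/8 with slerp weights a = sin((1−f)δ)/sin δ ≈ 0.440, b = sin(fδ)/sin δ ≈ 0.701.
p = a·p₁ + b·p₂ ≈ (0.133, 0.724, -0.677); φ = arcsin(p_z) ≈ -42.61°, λ = atan2(p_y, p_x) ≈ 79.61°.

≈ 42.6°S, 79.6°E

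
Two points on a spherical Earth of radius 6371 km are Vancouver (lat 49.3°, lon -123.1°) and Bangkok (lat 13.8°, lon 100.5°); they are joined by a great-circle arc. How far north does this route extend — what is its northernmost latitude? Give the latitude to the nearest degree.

The great circle lies in the plane with unit normal n̂ = (p₁ × p₂)/|p₁ × p₂|.
Here n̂_z ≈ -0.455; the vertex latitude is φ_max = arccos|n̂_z| ≈ 63.0°.
Check via Clairaut: cos φ_max = |cos φ₁| · sin C = cos(49.3°)·sin(44.2°) ≈ 0.455, again giving ≈ 63.0°.

≈ 63°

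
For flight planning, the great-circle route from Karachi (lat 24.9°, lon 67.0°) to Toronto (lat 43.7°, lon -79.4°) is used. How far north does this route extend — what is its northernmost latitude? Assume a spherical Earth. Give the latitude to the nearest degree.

The great circle lies in the plane with unit normal n̂ = (p₁ × p₂)/|p₁ × p₂|.
Here n̂_z ≈ -0.375; the vertex latitude is φ_max = arccos|n̂_z| ≈ 68.0°.
Check via Clairaut: cos φ_max = |cos φ₁| · sin C = cos(24.9°)·sin(24.4°) ≈ 0.375, again giving ≈ 68.0°.

≈ 68°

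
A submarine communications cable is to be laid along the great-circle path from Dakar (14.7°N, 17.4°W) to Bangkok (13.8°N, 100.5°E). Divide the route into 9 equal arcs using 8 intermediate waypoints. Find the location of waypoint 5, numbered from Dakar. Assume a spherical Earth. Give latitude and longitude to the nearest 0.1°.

Convert each endpoint to a unit vector on the sphere (x = cos φ cos λ, y = cos φ sin λ, z = sin φ).
The central angle between the endpoints is δ = arccos(p₁·p₂) ≈ 1.960 rad (112.3°).
Interpolate at f = 5/9 with slerp weights a = sin((1−f)δ)/sin δ ≈ 0.827, b = sin(fδ)/sin δ ≈ 0.957.
p = a·p₁ + b·p₂ ≈ (0.594, 0.675, 0.438); φ = arcsin(p_z) ≈ 25.98°, λ = atan2(p_y, p_x) ≈ 48.68°.

≈ 26.0°N, 48.7°E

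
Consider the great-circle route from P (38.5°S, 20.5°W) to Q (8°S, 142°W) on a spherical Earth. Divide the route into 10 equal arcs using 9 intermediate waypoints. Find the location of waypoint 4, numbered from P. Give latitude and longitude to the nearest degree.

≈ (44°S, 79°W)

From cos δ = sin φ₁ sin φ₂ + cos φ₁ cos φ₂ cos Δλ, the central angle is δ ≈ 1.895 rad (108.6°).
Interpolate at f = 4/10 with slerp weights a = sin((1−f)δ)/sin δ ≈ 0.957, b = sin(fδ)/sin δ ≈ 0.725.
p = a·p₁ + b·p₂ ≈ (0.136, -0.704, -0.697); φ = arcsin(p_z) ≈ -44.16°, λ = atan2(p_y, p_x) ≈ -79.09°.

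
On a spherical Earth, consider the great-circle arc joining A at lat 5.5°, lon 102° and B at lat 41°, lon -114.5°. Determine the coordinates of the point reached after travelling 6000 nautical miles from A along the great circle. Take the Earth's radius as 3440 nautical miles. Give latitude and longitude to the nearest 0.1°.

Convert each endpoint to a unit vector on the sphere (x = cos φ cos λ, y = cos φ sin λ, z = sin φ).
The central angle between the endpoints is δ = arccos(p₁·p₂) ≈ 2.142 rad (122.8°). The total great-circle distance is δ·R ≈ 2.142 × 3440 ≈ 7370 nmi, so the target fraction is f = 6000/7370 ≈ 0.814.
Interpolate at f ≈ 0.814 with slerp weights a = sin((1−f)δ)/sin δ ≈ 0.461, b = sin(fδ)/sin δ ≈ 1.171.
p = a·p₁ + b·p₂ ≈ (-0.462, -0.355, 0.813); φ = arcsin(p_z) ≈ 54.35°, λ = atan2(p_y, p_x) ≈ -142.43°.

≈ lat 54.3°, lon -142.4°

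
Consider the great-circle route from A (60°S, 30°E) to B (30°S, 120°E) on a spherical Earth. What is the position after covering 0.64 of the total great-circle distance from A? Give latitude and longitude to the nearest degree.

Write both endpoints as unit vectors p₁, p₂ with components (cos φ cos λ, cos φ sin λ, sin φ).
The central angle between the endpoints is δ = arccos(p₁·p₂) ≈ 1.123 rad (64.3°).
Interpolate at f = 0.64 with slerp weights a = sin((1−f)δ)/sin δ ≈ 0.436, b = sin(fδ)/sin δ ≈ 0.730.
p = a·p₁ + b·p₂ ≈ (-0.127, 0.657, -0.743); φ = arcsin(p_z) ≈ -48.00°, λ = atan2(p_y, p_x) ≈ 100.97°.

≈ (48°S, 101°E)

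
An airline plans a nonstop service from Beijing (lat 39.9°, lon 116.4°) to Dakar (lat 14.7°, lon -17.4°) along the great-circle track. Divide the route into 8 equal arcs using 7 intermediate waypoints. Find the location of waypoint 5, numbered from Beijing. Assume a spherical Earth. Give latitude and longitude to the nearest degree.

Write both endpoints as unit vectors p₁, p₂ with components (cos φ cos λ, cos φ sin λ, sin φ).
The central angle between the endpoints is δ = arccos(p₁·p₂) ≈ 1.929 rad (110.5°).
Interpolate at f = 5/8 with slerp weights a = sin((1−f)δ)/sin δ ≈ 0.707, b = sin(fδ)/sin δ ≈ 0.998.
p = a·p₁ + b·p₂ ≈ (0.680, 0.197, 0.707); φ = arcsin(p_z) ≈ 44.96°, λ = atan2(p_y, p_x) ≈ 16.18°.

≈ lat 45°, lon 16°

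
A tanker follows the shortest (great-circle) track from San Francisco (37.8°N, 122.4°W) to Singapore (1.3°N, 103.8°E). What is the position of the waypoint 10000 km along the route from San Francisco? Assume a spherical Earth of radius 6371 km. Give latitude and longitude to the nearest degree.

≈ (24°N, 127°E)

The haversine formula gives a central angle δ ≈ 2.133 rad (122.2°) between the endpoints. The total great-circle distance is δ·R ≈ 2.133 × 6371 ≈ 13588 km, so the target fraction is f = 10000/13588 ≈ 0.736.
Interpolate at f ≈ 0.736 with slerp weights a = sin((1−f)δ)/sin δ ≈ 0.631, b = sin(fδ)/sin δ ≈ 1.182.
p = a·p₁ + b·p₂ ≈ (-0.549, 0.726, 0.413); φ = arcsin(p_z) ≈ 24.42°, λ = atan2(p_y, p_x) ≈ 127.08°.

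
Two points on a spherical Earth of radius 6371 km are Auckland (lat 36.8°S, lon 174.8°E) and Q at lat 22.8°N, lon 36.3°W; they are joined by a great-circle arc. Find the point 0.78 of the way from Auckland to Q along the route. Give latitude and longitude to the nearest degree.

From cos δ = sin φ₁ sin φ₂ + cos φ₁ cos φ₂ cos Δλ, the central angle is δ ≈ 2.614 rad (149.8°).
Interpolate at f = 0.78 with slerp weights a = sin((1−f)δ)/sin δ ≈ 1.081, b = sin(fδ)/sin δ ≈ 1.773.
p = a·p₁ + b·p₂ ≈ (0.455, -0.889, 0.040); φ = arcsin(p_z) ≈ 2.27°, λ = atan2(p_y, p_x) ≈ -62.88°.

≈ lat 2°N, lon 63°W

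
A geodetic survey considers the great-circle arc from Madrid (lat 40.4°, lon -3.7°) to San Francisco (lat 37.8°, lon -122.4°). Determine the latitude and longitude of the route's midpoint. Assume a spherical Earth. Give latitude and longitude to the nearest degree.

Write both endpoints as unit vectors p₁, p₂ with components (cos φ cos λ, cos φ sin λ, sin φ).
The central angle between the endpoints is δ = arccos(p₁·p₂) ≈ 1.462 rad (83.8°).
Interpolate at f = 1/2 with slerp weights a = sin((1−f)δ)/sin δ ≈ 0.672, b = sin(fδ)/sin δ ≈ 0.672.
p = a·p₁ + b·p₂ ≈ (0.226, -0.481, 0.847); φ = arcsin(p_z) ≈ 57.89°, λ = atan2(p_y, p_x) ≈ -64.83°.

≈ lat 58°, lon -65°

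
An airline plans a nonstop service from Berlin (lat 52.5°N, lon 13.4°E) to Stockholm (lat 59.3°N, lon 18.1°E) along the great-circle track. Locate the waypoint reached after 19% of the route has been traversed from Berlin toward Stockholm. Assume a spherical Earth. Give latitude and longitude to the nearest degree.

≈ lat 54°N, lon 14°E

Write both endpoints as unit vectors p₁, p₂ with components (cos φ cos λ, cos φ sin λ, sin φ).
The central angle between the endpoints is δ = arccos(p₁·p₂) ≈ 0.127 rad (7.3°).
Interpolate at f = 0.19 with slerp weights a = sin((1−f)δ)/sin δ ≈ 0.811, b = sin(fδ)/sin δ ≈ 0.190.
p = a·p₁ + b·p₂ ≈ (0.573, 0.145, 0.807); φ = arcsin(p_z) ≈ 53.80°, λ = atan2(p_y, p_x) ≈ 14.17°.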